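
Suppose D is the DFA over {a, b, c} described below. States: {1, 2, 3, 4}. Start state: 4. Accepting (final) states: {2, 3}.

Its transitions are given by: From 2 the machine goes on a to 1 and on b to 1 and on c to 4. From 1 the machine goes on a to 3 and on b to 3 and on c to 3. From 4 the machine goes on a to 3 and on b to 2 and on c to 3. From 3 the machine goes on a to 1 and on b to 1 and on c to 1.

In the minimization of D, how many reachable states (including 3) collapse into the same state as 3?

Initial partition by acceptance: {2,3} | {1,4}.
No further refinement is possible. Final partition (2 blocks): {2,3} | {1,4}.
State 3 belongs to the block {2,3}, which has 2 states.

2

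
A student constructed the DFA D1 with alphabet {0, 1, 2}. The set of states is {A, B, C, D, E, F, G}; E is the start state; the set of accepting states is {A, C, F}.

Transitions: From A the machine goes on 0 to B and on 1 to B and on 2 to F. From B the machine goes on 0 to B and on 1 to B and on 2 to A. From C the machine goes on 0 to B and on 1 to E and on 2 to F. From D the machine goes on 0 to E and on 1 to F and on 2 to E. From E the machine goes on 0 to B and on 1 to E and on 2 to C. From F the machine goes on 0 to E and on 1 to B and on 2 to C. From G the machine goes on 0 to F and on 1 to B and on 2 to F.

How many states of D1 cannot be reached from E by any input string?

No path from E leads to D, G; the other 5 states are all reachable.

2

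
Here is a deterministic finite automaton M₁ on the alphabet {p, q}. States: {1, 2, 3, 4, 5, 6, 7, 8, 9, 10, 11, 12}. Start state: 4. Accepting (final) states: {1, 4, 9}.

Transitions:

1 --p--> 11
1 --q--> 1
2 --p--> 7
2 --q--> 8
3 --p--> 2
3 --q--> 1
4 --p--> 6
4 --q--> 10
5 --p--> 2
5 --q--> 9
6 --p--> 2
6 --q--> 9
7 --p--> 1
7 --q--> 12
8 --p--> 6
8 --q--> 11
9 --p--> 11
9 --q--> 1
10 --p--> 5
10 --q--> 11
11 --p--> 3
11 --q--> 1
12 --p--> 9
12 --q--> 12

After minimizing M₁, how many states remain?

Start with accepting vs non-accepting: {1,4,9} | {2,3,5,6,7,8,10,11,12}.
Refine {1,4,9} on symbol q: members go to different blocks, giving {1,9} and {4}.
Split {2,3,5,6,7,8,10,11,12} by δ(·,p) → {2,3,5,6,8,10,11} and {7,12}.
Refine {2,3,5,6,8,10,11} on symbol p: members go to different blocks, giving {3,5,6,8,10,11} and {2}.
Split {3,5,6,8,10,11} by δ(·,p) → {3,5,6} and {8,10,11}.
Refine {8,10,11} on symbol q: members go to different blocks, giving {8,10} and {11}.
Stable partition: {1,9} | {3,5,6} | {4} | {7,12} | {2} | {8,10} | {11} — 7 equivalence classes.

7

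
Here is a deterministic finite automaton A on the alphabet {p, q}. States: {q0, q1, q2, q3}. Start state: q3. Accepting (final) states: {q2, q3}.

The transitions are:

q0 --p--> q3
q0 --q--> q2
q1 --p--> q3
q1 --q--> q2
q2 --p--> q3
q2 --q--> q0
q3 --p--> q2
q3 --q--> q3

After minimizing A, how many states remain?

3

States {q1} cannot be reached from the start state, so discard them.
Initial partition by acceptance: {q2,q3} | {q0}.
Refine {q2,q3} on symbol q: members go to different blocks, giving {q2} and {q3}.
The partition is now stable with 3 blocks: {q2} | {q0} | {q3}.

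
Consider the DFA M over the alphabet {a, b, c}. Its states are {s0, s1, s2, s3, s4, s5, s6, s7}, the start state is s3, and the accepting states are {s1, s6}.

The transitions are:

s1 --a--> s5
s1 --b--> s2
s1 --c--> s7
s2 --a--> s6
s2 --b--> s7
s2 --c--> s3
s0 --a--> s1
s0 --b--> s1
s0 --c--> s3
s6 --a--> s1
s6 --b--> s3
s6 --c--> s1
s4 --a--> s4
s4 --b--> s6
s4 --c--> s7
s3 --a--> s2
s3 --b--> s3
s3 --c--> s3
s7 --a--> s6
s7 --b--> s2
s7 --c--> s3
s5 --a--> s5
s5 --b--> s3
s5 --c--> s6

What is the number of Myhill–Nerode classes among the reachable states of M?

States {s0,s4} cannot be reached from the start state, so discard them.
Initial partition by acceptance: {s1,s6} | {s2,s3,s5,s7}.
Refine {s1,s6} on symbol a: members go to different blocks, giving {s1} and {s6}.
On input a, block {s2,s3,s5,s7} splits into {s2,s7} and {s3,s5}.
On input a, block {s3,s5} splits into {s3} and {s5}.
No further refinement is possible. Final partition (5 blocks): {s1} | {s2,s7} | {s6} | {s3} | {s5}.

5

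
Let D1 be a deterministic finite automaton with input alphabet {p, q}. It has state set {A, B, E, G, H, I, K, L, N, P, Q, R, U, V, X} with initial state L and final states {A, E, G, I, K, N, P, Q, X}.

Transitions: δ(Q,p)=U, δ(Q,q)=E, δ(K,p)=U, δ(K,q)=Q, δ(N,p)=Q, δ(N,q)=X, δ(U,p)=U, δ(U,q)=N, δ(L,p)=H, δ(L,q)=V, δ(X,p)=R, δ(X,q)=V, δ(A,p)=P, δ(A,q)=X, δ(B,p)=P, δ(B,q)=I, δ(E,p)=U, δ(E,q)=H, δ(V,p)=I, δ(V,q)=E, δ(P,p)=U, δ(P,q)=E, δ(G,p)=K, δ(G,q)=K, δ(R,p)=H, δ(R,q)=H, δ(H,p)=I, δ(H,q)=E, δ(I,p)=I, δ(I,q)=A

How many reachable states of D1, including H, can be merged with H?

2

First remove the unreachable states {B,G,K}; 12 states remain.
Start with accepting vs non-accepting: {A,E,I,N,P,Q,X} | {H,L,R,U,V}.
On input p, block {A,E,I,N,P,Q,X} splits into {E,P,Q,X} and {A,I,N}.
Refine {E,P,Q,X} on symbol q: members go to different blocks, giving {P,Q} and {E,X}.
Split {H,L,R,U,V} by δ(·,p) → {L,R,U} and {H,V}.
Split {L,R,U} by δ(·,p) → {L,R} and {U}.
Split {A,I,N} by δ(·,p) → {A,N} and {I}.
Split {E,X} by δ(·,p) → {X} and {E}.
No further refinement is possible. Final partition (8 blocks): {P,Q} | {L,R} | {A,N} | {X} | {H,V} | {U} | {I} | {E}.
The equivalence class containing H is {H,V}, of size 2.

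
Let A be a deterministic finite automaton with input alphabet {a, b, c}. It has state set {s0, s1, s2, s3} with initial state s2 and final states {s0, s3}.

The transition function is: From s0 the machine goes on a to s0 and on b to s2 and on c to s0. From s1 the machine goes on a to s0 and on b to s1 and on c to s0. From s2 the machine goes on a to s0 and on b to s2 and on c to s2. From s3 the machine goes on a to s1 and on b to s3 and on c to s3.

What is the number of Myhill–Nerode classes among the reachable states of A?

2

First remove the unreachable states {s1,s3}; 2 states remain.
Initial partition by acceptance: {s0} | {s2}.
The partition is now stable with 2 blocks: {s0} | {s2}.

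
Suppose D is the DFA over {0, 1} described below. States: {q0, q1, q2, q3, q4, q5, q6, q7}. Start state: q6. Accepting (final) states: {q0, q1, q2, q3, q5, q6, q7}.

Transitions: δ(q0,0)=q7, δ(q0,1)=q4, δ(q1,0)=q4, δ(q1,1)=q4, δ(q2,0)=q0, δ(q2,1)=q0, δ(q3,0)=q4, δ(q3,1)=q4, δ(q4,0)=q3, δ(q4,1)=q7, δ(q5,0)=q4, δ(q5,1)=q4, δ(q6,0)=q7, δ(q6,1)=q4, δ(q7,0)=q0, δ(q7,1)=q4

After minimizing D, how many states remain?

3

States {q1,q2,q5} cannot be reached from the start state, so discard them.
P0 = {q0,q3,q6,q7} | {q4}.
Refine {q0,q3,q6,q7} on symbol 0: members go to different blocks, giving {q0,q6,q7} and {q3}.
Stable partition: {q0,q6,q7} | {q4} | {q3} — 3 equivalence classes.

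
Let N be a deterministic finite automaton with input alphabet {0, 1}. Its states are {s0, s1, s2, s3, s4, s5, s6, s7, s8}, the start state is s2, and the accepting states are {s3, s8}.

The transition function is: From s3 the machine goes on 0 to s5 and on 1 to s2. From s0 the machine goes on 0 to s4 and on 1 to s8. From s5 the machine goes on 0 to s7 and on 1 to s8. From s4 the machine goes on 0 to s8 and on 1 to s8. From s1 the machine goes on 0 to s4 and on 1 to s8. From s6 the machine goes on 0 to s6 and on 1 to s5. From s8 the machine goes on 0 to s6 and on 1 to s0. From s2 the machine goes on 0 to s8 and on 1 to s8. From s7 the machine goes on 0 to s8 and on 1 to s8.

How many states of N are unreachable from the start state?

2

No path from s2 leads to s1, s3; the other 7 states are all reachable.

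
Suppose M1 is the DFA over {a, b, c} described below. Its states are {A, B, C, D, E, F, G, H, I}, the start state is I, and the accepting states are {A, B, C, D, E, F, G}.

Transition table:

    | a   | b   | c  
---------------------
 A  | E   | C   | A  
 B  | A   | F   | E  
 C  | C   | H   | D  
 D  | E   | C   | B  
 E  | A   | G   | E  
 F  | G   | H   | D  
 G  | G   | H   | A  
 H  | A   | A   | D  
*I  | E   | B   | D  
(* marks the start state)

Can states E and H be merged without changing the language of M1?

No

P0 = {A,B,C,D,E,F,G} | {H,I}.
On input b, block {A,B,C,D,E,F,G} splits into {A,B,D,E} and {C,F,G}.
No further refinement is possible. Final partition (3 blocks): {A,B,D,E} | {H,I} | {C,F,G}.
E and H end up in different blocks, so they are distinguishable. For instance, the string 'ε' is accepted from only E.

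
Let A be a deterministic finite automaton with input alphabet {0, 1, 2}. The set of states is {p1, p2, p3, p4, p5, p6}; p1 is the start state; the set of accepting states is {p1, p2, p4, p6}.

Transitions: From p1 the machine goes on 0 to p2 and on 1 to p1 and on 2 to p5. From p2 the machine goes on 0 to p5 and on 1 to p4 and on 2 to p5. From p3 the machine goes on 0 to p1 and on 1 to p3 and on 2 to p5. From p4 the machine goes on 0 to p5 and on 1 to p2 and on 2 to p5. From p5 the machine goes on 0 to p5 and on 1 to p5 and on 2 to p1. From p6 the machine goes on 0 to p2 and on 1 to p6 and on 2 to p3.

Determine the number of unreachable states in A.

2

BFS from p1 reaches {p1, p2, p4, p5}; the 2 state(s) p3, p6 are never visited.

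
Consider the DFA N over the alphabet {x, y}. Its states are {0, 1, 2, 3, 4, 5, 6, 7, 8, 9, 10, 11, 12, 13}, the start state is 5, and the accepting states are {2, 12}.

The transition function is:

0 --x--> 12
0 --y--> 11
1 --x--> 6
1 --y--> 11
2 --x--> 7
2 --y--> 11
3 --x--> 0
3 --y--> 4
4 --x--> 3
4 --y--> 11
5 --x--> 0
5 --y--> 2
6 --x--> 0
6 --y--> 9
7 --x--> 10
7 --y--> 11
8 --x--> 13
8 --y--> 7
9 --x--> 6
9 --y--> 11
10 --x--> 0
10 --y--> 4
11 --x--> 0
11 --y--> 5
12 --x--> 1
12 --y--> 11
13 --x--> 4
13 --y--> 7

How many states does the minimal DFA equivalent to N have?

6

States {8,13} cannot be reached from the start state, so discard them.
Start with accepting vs non-accepting: {2,12} | {0,1,3,4,5,6,7,9,10,11}.
On input x, block {0,1,3,4,5,6,7,9,10,11} splits into {1,3,4,5,6,7,9,10,11} and {0}.
Refine {1,3,4,5,6,7,9,10,11} on symbol x: members go to different blocks, giving {3,5,6,10,11} and {1,4,7,9}.
Refine {3,5,6,10,11} on symbol y: members go to different blocks, giving {3,6,10} and {5} and {11}.
No further refinement is possible. Final partition (6 blocks): {2,12} | {3,6,10} | {0} | {1,4,7,9} | {5} | {11}.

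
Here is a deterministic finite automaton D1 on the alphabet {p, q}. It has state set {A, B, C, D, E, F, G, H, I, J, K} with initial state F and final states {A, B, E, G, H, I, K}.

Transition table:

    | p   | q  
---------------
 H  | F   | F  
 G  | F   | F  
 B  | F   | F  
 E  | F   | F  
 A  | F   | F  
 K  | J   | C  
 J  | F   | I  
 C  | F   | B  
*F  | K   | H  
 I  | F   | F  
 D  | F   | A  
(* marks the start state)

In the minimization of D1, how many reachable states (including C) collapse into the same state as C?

First remove the unreachable states {A,D,E,G}; 7 states remain.
Initial partition by acceptance: {B,H,I,K} | {C,F,J}.
Split {C,F,J} by δ(·,p) → {C,J} and {F}.
On input p, block {B,H,I,K} splits into {B,H,I} and {K}.
Stable partition: {B,H,I} | {C,J} | {F} | {K} — 4 equivalence classes.
State C belongs to the block {C,J}, which has 2 states.

2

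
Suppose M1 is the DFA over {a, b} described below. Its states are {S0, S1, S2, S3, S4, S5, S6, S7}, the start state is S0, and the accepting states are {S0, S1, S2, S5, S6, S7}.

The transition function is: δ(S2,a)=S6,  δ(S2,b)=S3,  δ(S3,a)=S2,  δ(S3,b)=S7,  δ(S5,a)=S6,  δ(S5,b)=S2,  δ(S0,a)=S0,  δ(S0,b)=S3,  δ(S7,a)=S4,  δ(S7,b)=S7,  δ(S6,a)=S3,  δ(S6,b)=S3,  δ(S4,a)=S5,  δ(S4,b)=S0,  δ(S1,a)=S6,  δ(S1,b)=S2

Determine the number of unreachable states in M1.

1

No path from S0 leads to S1; the other 7 states are all reachable.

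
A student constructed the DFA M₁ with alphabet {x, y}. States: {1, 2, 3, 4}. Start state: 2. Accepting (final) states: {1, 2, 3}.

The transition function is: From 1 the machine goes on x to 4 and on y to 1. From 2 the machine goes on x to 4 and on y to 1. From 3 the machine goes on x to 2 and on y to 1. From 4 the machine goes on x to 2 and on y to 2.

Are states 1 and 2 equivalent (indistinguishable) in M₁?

Yes

States {3} cannot be reached from the start state, so discard them.
Start with accepting vs non-accepting: {1,2} | {4}.
No further refinement is possible. Final partition (2 blocks): {1,2} | {4}.
1 and 2 lie in the same block of the stable partition, so they are equivalent — no string distinguishes them.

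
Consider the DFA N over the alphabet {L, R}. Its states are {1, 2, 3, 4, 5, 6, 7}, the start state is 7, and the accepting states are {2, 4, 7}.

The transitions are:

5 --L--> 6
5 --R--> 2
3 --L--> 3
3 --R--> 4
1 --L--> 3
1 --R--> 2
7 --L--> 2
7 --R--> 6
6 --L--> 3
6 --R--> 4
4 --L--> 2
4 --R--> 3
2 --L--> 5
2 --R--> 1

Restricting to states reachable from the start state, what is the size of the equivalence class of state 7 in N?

2

P0 = {2,4,7} | {1,3,5,6}.
On input L, block {2,4,7} splits into {4,7} and {2}.
Refine {1,3,5,6} on symbol R: members go to different blocks, giving {1,5} and {3,6}.
Stable partition: {4,7} | {1,5} | {2} | {3,6} — 4 equivalence classes.
State 7 belongs to the block {4,7}, which has 2 states.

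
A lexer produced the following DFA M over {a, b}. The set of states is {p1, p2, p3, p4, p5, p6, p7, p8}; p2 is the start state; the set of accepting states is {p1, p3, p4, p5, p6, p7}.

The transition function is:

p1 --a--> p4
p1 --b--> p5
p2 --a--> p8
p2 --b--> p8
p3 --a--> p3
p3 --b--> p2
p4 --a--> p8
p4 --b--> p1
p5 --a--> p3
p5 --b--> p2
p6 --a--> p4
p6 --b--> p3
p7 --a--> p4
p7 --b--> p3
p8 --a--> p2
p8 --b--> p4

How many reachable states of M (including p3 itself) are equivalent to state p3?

2

First remove the unreachable states {p6,p7}; 6 states remain.
Initial partition by acceptance: {p1,p3,p4,p5} | {p2,p8}.
On input a, block {p1,p3,p4,p5} splits into {p1,p3,p5} and {p4}.
On input a, block {p1,p3,p5} splits into {p3,p5} and {p1}.
Split {p2,p8} by δ(·,b) → {p2} and {p8}.
No further refinement is possible. Final partition (5 blocks): {p3,p5} | {p2} | {p4} | {p1} | {p8}.
The equivalence class containing p3 is {p3,p5}, of size 2.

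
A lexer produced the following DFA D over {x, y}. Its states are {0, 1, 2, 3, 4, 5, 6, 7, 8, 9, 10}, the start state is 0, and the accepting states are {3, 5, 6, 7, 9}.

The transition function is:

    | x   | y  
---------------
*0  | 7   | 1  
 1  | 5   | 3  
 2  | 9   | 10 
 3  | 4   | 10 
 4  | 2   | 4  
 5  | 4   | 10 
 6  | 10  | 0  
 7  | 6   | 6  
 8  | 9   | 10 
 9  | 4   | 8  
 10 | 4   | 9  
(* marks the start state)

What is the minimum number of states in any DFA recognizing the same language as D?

9

Initial partition by acceptance: {3,5,6,7,9} | {0,1,2,4,8,10}.
Refine {3,5,6,7,9} on symbol x: members go to different blocks, giving {3,5,6,9} and {7}.
On input x, block {0,1,2,4,8,10} splits into {1,2,8} and {4,10} and {0}.
On input y, block {3,5,6,9} splits into {3,5} and {6} and {9}.
On input x, block {1,2,8} splits into {2,8} and {1}.
Split {4,10} by δ(·,x) → {4} and {10}.
No further refinement is possible. Final partition (9 blocks): {3,5} | {2,8} | {7} | {4} | {0} | {6} | {9} | {1} | {10}.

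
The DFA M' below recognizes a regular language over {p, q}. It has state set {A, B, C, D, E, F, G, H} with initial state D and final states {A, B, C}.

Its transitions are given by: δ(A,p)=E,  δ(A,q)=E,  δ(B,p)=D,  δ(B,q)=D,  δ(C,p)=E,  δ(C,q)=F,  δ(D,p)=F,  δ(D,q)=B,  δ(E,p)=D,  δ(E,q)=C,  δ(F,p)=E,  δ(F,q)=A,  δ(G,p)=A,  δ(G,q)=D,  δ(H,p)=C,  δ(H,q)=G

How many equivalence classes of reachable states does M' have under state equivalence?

First remove the unreachable states {G,H}; 6 states remain.
P0 = {A,B,C} | {D,E,F}.
No further refinement is possible. Final partition (2 blocks): {A,B,C} | {D,E,F}.

2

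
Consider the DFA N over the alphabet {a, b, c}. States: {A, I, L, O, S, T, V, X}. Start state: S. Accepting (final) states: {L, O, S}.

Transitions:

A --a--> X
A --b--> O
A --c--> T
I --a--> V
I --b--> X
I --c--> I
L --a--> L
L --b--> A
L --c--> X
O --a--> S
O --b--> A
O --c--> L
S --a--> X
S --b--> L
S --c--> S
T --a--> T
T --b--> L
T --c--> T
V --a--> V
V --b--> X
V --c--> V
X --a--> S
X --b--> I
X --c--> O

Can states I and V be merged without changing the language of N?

Yes

Every state is reachable, so we keep all 8.
Start with accepting vs non-accepting: {L,O,S} | {A,I,T,V,X}.
Refine {L,O,S} on symbol a: members go to different blocks, giving {L,O} and {S}.
Split {L,O} by δ(·,a) → {L} and {O}.
On input a, block {A,I,T,V,X} splits into {A,I,T,V} and {X}.
On input a, block {A,I,T,V} splits into {I,T,V} and {A}.
On input b, block {I,T,V} splits into {I,V} and {T}.
The partition is now stable with 7 blocks: {L} | {I,V} | {S} | {O} | {X} | {A} | {T}.
I and V lie in the same block of the stable partition, so they are equivalent — no string distinguishes them.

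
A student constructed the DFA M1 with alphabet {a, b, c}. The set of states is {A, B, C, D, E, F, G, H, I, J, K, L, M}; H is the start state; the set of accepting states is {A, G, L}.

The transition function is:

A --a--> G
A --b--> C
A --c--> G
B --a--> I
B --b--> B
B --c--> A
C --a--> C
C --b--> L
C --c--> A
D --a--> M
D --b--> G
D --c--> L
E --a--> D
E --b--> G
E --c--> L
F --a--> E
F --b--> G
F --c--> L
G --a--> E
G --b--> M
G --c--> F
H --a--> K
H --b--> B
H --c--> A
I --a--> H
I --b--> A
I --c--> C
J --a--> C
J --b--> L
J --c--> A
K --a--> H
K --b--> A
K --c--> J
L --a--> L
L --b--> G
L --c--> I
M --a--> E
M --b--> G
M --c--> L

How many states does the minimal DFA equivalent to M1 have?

Every state is reachable, so we keep all 13.
Start with accepting vs non-accepting: {A,G,L} | {B,C,D,E,F,H,I,J,K,M}.
On input a, block {A,G,L} splits into {A,L} and {G}.
Split {A,L} by δ(·,a) → {A} and {L}.
Refine {B,C,D,E,F,H,I,J,K,M} on symbol b: members go to different blocks, giving {D,E,F,M} and {B,H} and {C,J} and {I,K}.
No further refinement is possible. Final partition (7 blocks): {A} | {D,E,F,M} | {G} | {L} | {B,H} | {C,J} | {I,K}.

7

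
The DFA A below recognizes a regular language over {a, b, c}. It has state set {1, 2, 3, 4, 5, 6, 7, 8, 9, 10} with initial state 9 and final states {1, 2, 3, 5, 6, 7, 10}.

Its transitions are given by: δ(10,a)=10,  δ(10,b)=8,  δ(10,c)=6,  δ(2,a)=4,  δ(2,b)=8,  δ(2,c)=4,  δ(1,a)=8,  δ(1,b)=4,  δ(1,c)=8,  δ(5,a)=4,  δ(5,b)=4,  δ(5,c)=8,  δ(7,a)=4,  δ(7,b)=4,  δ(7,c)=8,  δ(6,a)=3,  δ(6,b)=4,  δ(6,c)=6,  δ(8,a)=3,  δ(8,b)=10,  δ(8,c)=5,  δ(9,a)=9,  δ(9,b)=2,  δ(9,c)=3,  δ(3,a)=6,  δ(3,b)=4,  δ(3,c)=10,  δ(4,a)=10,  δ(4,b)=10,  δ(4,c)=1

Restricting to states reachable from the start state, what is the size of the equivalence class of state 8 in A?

First remove the unreachable states {7}; 9 states remain.
P0 = {1,2,3,5,6,10} | {4,8,9}.
Refine {1,2,3,5,6,10} on symbol a: members go to different blocks, giving {1,2,5} and {3,6,10}.
Split {4,8,9} by δ(·,a) → {4,8} and {9}.
Stable partition: {1,2,5} | {4,8} | {3,6,10} | {9} — 4 equivalence classes.
State 8 belongs to the block {4,8}, which has 2 states.

2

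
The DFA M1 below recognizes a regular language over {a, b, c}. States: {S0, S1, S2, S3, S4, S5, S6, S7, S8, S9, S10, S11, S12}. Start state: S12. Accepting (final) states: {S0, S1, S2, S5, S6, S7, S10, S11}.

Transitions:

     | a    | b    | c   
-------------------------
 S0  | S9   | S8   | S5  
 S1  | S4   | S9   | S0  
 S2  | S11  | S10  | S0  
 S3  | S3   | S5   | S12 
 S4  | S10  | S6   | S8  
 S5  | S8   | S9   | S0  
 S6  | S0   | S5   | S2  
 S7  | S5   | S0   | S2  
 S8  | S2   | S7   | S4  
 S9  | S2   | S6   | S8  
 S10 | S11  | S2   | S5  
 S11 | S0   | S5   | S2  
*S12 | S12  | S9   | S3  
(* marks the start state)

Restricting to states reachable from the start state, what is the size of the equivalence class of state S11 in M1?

First remove the unreachable states {S1}; 12 states remain.
Start with accepting vs non-accepting: {S0,S2,S5,S6,S7,S10,S11} | {S3,S4,S8,S9,S12}.
On input a, block {S0,S2,S5,S6,S7,S10,S11} splits into {S2,S6,S7,S10,S11} and {S0,S5}.
On input a, block {S2,S6,S7,S10,S11} splits into {S6,S7,S11} and {S2,S10}.
Split {S3,S4,S8,S9,S12} by δ(·,a) → {S4,S8,S9} and {S3,S12}.
On input b, block {S3,S12} splits into {S3} and {S12}.
The partition is now stable with 6 blocks: {S6,S7,S11} | {S4,S8,S9} | {S0,S5} | {S2,S10} | {S3} | {S12}.
State S11 belongs to the block {S6,S7,S11}, which has 3 states.

3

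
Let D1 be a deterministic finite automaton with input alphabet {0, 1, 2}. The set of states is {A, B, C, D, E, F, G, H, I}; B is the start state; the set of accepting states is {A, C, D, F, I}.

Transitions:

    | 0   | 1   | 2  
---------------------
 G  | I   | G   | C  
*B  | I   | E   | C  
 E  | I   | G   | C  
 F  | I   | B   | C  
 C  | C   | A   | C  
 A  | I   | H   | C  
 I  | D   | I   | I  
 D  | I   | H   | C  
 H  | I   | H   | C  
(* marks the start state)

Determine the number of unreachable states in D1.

1

No path from B leads to F; the other 8 states are all reachable.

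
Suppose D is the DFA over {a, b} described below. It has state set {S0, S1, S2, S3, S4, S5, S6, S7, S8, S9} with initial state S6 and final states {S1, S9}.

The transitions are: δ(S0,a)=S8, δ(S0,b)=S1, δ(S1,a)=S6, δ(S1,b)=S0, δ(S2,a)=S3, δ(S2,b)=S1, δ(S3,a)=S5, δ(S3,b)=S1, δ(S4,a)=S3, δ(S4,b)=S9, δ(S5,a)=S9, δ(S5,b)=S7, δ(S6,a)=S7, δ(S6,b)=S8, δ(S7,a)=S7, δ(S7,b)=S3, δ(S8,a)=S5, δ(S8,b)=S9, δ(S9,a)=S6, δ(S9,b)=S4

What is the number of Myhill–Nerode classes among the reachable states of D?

First remove the unreachable states {S2}; 9 states remain.
Initial partition by acceptance: {S1,S9} | {S0,S3,S4,S5,S6,S7,S8}.
Split {S0,S3,S4,S5,S6,S7,S8} by δ(·,a) → {S0,S3,S4,S6,S7,S8} and {S5}.
On input a, block {S0,S3,S4,S6,S7,S8} splits into {S0,S4,S6,S7} and {S3,S8}.
Split {S0,S4,S6,S7} by δ(·,a) → {S0,S4} and {S6,S7}.
The partition is now stable with 5 blocks: {S1,S9} | {S0,S4} | {S5} | {S3,S8} | {S6,S7}.

5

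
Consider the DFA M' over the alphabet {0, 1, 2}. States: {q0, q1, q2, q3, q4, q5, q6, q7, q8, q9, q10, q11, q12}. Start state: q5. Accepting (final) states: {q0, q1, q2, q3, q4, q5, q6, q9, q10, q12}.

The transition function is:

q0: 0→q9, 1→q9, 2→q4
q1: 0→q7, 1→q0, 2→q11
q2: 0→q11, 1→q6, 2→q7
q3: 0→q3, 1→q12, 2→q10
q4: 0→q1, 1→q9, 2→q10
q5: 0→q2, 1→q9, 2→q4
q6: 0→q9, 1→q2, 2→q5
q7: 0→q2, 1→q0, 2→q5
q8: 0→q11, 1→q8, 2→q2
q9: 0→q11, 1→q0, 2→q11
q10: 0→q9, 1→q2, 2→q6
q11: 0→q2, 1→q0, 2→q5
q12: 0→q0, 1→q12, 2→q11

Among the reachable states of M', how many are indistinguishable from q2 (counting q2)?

3

States {q3,q8,q12} cannot be reached from the start state, so discard them.
P0 = {q0,q1,q2,q4,q5,q6,q9,q10} | {q7,q11}.
Split {q0,q1,q2,q4,q5,q6,q9,q10} by δ(·,0) → {q0,q4,q5,q6,q10} and {q1,q2,q9}.
Stable partition: {q0,q4,q5,q6,q10} | {q7,q11} | {q1,q2,q9} — 3 equivalence classes.
State q2 belongs to the block {q1,q2,q9}, which has 3 states.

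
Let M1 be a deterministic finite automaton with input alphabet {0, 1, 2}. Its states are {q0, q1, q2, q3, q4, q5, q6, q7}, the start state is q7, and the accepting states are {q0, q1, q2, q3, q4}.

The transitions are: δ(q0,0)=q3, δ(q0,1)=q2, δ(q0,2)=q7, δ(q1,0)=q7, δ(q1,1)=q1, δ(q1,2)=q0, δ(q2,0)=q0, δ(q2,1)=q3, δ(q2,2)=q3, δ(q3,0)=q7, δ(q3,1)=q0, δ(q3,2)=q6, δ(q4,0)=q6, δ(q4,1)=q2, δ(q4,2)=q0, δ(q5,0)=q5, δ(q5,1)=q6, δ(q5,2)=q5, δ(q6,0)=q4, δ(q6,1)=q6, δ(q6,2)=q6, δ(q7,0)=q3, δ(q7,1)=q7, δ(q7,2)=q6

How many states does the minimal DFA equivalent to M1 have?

6

Reachable states from the start: {q0,q2,q3,q4,q6,q7}. Unreachable: {q1,q5} — drop them.
Start with accepting vs non-accepting: {q0,q2,q3,q4} | {q6,q7}.
Split {q0,q2,q3,q4} by δ(·,0) → {q0,q2} and {q3,q4}.
Refine {q0,q2} on symbol 0: members go to different blocks, giving {q0} and {q2}.
Refine {q3,q4} on symbol 1: members go to different blocks, giving {q3} and {q4}.
Split {q6,q7} by δ(·,0) → {q6} and {q7}.
The partition is now stable with 6 blocks: {q0} | {q6} | {q3} | {q2} | {q4} | {q7}.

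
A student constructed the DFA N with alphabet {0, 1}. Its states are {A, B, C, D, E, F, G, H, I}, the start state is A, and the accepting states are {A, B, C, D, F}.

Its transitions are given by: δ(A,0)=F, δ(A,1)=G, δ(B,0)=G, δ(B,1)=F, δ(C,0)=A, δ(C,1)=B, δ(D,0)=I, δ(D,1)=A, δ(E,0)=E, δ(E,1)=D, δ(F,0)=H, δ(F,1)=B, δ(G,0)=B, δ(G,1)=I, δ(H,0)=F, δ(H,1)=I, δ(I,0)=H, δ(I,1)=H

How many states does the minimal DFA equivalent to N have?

4

States {C,D,E} cannot be reached from the start state, so discard them.
Start with accepting vs non-accepting: {A,B,F} | {G,H,I}.
Refine {A,B,F} on symbol 0: members go to different blocks, giving {B,F} and {A}.
On input 0, block {G,H,I} splits into {G,H} and {I}.
Stable partition: {B,F} | {G,H} | {A} | {I} — 4 equivalence classes.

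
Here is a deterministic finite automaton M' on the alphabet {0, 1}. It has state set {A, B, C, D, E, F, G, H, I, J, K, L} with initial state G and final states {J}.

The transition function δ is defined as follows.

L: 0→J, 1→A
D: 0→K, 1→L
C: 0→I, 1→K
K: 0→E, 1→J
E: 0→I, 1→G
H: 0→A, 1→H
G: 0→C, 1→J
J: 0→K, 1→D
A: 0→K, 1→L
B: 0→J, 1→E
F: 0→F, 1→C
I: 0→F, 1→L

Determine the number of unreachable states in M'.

2

BFS from G reaches {A, C, D, E, F, G, I, J, K, L}; the 2 state(s) B, H are never visited.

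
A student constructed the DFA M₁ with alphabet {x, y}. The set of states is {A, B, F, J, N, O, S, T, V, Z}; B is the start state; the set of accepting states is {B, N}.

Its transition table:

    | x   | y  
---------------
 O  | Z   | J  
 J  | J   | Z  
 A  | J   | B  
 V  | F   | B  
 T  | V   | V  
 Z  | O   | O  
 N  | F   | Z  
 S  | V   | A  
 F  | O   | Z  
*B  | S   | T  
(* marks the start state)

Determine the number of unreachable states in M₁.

1

Starting at B and following transitions, the reachable set is {A, B, F, J, O, S, T, V, Z}. That leaves N unreachable — 1 in total.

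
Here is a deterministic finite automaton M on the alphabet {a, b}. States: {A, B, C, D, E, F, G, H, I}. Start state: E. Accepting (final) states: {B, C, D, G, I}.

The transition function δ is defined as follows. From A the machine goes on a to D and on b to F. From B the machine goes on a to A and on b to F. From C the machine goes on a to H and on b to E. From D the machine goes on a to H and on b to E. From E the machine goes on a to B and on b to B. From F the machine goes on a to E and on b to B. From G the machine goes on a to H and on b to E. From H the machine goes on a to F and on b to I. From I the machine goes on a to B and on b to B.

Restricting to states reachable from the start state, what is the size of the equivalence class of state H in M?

1

States {C,G} cannot be reached from the start state, so discard them.
Initial partition by acceptance: {B,D,I} | {A,E,F,H}.
On input a, block {B,D,I} splits into {B,D} and {I}.
Refine {A,E,F,H} on symbol a: members go to different blocks, giving {A,E} and {F,H}.
Split {B,D} by δ(·,a) → {B} and {D}.
Refine {A,E} on symbol a: members go to different blocks, giving {A} and {E}.
Refine {F,H} on symbol a: members go to different blocks, giving {F} and {H}.
No further refinement is possible. Final partition (7 blocks): {B} | {A} | {I} | {F} | {D} | {E} | {H}.
The equivalence class containing H is {H}, of size 1.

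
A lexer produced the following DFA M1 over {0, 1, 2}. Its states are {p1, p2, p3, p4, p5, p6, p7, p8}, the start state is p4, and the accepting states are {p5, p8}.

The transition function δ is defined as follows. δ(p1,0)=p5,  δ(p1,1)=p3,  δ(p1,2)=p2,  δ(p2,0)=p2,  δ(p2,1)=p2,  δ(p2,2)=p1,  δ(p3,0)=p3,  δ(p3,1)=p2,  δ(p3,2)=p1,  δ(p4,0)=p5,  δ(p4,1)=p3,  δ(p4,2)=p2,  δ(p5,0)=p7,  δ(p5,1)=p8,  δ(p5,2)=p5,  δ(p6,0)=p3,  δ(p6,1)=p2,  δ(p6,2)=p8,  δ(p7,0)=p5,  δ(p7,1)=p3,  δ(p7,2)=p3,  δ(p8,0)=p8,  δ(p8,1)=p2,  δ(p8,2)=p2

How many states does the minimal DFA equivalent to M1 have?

Reachable states from the start: {p1,p2,p3,p4,p5,p7,p8}. Unreachable: {p6} — drop them.
P0 = {p5,p8} | {p1,p2,p3,p4,p7}.
Split {p5,p8} by δ(·,0) → {p5} and {p8}.
Split {p1,p2,p3,p4,p7} by δ(·,0) → {p1,p4,p7} and {p2,p3}.
No further refinement is possible. Final partition (4 blocks): {p5} | {p1,p4,p7} | {p8} | {p2,p3}.

4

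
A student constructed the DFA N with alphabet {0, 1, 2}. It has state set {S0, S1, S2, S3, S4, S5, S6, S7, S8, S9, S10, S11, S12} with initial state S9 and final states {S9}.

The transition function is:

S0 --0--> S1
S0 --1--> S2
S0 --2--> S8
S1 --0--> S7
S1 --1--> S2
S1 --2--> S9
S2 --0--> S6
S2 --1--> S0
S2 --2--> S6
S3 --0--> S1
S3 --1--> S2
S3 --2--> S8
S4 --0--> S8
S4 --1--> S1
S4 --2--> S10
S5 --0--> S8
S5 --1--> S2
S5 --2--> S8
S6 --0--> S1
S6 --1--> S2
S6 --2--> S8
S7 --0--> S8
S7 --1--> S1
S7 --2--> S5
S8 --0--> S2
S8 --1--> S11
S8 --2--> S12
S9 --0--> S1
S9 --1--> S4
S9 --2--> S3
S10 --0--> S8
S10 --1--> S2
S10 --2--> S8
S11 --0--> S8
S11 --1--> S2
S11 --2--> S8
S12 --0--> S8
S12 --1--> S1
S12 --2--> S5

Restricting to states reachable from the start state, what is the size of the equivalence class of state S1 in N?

1

P0 = {S9} | {S0,S1,S2,S3,S4,S5,S6,S7,S8,S10,S11,S12}.
Split {S0,S1,S2,S3,S4,S5,S6,S7,S8,S10,S11,S12} by δ(·,2) → {S0,S2,S3,S4,S5,S6,S7,S8,S10,S11,S12} and {S1}.
On input 0, block {S0,S2,S3,S4,S5,S6,S7,S8,S10,S11,S12} splits into {S2,S4,S5,S7,S8,S10,S11,S12} and {S0,S3,S6}.
Refine {S2,S4,S5,S7,S8,S10,S11,S12} on symbol 0: members go to different blocks, giving {S4,S5,S7,S8,S10,S11,S12} and {S2}.
Split {S4,S5,S7,S8,S10,S11,S12} by δ(·,0) → {S4,S5,S7,S10,S11,S12} and {S8}.
On input 1, block {S4,S5,S7,S10,S11,S12} splits into {S4,S7,S12} and {S5,S10,S11}.
No further refinement is possible. Final partition (7 blocks): {S9} | {S4,S7,S12} | {S1} | {S0,S3,S6} | {S2} | {S8} | {S5,S10,S11}.
State S1 belongs to the block {S1}, which has 1 states.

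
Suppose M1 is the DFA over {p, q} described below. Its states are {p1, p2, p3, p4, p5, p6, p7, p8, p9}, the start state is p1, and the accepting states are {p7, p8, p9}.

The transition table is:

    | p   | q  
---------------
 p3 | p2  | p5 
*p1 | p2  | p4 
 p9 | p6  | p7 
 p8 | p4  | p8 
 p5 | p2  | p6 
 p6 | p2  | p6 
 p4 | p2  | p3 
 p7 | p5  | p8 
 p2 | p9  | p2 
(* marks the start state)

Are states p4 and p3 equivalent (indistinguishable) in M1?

Every state is reachable, so we keep all 9.
Start with accepting vs non-accepting: {p7,p8,p9} | {p1,p2,p3,p4,p5,p6}.
Refine {p1,p2,p3,p4,p5,p6} on symbol p: members go to different blocks, giving {p1,p3,p4,p5,p6} and {p2}.
No further refinement is possible. Final partition (3 blocks): {p7,p8,p9} | {p1,p3,p4,p5,p6} | {p2}.
p4 and p3 lie in the same block of the stable partition, so they are equivalent — no string distinguishes them.

Yes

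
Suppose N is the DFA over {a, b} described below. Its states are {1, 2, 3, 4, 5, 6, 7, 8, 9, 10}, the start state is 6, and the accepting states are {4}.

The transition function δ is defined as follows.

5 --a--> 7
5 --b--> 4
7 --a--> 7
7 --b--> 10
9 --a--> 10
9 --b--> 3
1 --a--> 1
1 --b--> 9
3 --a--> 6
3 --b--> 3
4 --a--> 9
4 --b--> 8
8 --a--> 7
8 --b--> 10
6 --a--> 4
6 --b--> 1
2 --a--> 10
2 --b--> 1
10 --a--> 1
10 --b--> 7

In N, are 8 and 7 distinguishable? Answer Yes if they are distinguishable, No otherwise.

States {2,5} cannot be reached from the start state, so discard them.
Start with accepting vs non-accepting: {4} | {1,3,6,7,8,9,10}.
Split {1,3,6,7,8,9,10} by δ(·,a) → {1,3,7,8,9,10} and {6}.
Refine {1,3,7,8,9,10} on symbol a: members go to different blocks, giving {1,7,8,9,10} and {3}.
Refine {1,7,8,9,10} on symbol b: members go to different blocks, giving {1,7,8,10} and {9}.
Split {1,7,8,10} by δ(·,b) → {7,8,10} and {1}.
Refine {7,8,10} on symbol a: members go to different blocks, giving {7,8} and {10}.
The partition is now stable with 7 blocks: {4} | {7,8} | {6} | {3} | {9} | {1} | {10}.
8 and 7 lie in the same block of the stable partition, so they are equivalent — no string distinguishes them.

No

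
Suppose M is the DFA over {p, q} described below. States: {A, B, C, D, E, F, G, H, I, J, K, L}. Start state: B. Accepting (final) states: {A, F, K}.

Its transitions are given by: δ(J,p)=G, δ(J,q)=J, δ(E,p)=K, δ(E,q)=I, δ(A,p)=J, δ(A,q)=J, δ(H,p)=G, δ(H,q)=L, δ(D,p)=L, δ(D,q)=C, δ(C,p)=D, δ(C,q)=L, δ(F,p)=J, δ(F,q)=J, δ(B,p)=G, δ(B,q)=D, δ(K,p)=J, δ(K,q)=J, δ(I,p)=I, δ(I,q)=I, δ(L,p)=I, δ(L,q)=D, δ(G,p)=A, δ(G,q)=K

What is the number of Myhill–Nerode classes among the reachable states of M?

States {E,F,H} cannot be reached from the start state, so discard them.
Initial partition by acceptance: {A,K} | {B,C,D,G,I,J,L}.
On input p, block {B,C,D,G,I,J,L} splits into {B,C,D,I,J,L} and {G}.
Split {B,C,D,I,J,L} by δ(·,p) → {C,D,I,L} and {B,J}.
Refine {B,J} on symbol q: members go to different blocks, giving {B} and {J}.
The partition is now stable with 5 blocks: {A,K} | {C,D,I,L} | {G} | {B} | {J}.

5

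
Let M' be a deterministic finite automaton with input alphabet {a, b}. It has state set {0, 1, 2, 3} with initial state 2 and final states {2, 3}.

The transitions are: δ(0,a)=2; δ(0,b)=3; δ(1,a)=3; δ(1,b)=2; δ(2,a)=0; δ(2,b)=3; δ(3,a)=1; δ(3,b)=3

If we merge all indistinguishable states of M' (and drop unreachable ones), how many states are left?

Start with accepting vs non-accepting: {2,3} | {0,1}.
Stable partition: {2,3} | {0,1} — 2 equivalence classes.

2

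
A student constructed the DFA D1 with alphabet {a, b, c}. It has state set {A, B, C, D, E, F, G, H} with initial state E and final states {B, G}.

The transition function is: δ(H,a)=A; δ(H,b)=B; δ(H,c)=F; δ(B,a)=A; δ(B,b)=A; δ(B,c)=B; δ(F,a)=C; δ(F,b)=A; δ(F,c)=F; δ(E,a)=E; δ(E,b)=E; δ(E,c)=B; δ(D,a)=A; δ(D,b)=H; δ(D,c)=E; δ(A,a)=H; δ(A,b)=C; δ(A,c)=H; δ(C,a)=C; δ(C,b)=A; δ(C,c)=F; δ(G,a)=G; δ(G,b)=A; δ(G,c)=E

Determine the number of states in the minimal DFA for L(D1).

5

First remove the unreachable states {D,G}; 6 states remain.
P0 = {B} | {A,C,E,F,H}.
On input b, block {A,C,E,F,H} splits into {A,C,E,F} and {H}.
On input a, block {A,C,E,F} splits into {C,E,F} and {A}.
Split {C,E,F} by δ(·,b) → {C,F} and {E}.
The partition is now stable with 5 blocks: {B} | {C,F} | {H} | {A} | {E}.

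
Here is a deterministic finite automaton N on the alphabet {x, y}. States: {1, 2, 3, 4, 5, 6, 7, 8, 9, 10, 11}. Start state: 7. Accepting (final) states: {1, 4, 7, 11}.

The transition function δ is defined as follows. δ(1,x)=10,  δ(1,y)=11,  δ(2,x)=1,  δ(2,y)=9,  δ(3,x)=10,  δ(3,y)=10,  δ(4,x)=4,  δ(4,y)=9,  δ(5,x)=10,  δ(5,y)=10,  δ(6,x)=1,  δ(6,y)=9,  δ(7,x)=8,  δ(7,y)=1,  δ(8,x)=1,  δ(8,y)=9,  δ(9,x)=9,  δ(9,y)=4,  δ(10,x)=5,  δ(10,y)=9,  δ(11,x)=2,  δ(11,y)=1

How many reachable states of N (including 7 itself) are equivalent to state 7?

First remove the unreachable states {3,6}; 9 states remain.
Initial partition by acceptance: {1,4,7,11} | {2,5,8,9,10}.
Refine {1,4,7,11} on symbol x: members go to different blocks, giving {1,7,11} and {4}.
Split {2,5,8,9,10} by δ(·,x) → {5,9,10} and {2,8}.
Split {1,7,11} by δ(·,x) → {7,11} and {1}.
Refine {5,9,10} on symbol y: members go to different blocks, giving {5,10} and {9}.
On input y, block {5,10} splits into {5} and {10}.
Stable partition: {7,11} | {5} | {4} | {2,8} | {1} | {9} | {10} — 7 equivalence classes.
State 7 belongs to the block {7,11}, which has 2 states.

2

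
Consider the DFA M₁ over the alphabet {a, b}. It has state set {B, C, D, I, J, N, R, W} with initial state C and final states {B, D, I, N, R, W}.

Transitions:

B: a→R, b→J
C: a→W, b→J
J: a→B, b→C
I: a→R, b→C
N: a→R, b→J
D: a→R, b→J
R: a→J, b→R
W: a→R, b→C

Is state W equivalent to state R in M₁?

Reachable states from the start: {B,C,J,R,W}. Unreachable: {D,I,N} — drop them.
P0 = {B,R,W} | {C,J}.
Refine {B,R,W} on symbol a: members go to different blocks, giving {B,W} and {R}.
No further refinement is possible. Final partition (3 blocks): {B,W} | {C,J} | {R}.
W and R end up in different blocks, so they are distinguishable. For instance, the string 'a' is accepted from only W.

No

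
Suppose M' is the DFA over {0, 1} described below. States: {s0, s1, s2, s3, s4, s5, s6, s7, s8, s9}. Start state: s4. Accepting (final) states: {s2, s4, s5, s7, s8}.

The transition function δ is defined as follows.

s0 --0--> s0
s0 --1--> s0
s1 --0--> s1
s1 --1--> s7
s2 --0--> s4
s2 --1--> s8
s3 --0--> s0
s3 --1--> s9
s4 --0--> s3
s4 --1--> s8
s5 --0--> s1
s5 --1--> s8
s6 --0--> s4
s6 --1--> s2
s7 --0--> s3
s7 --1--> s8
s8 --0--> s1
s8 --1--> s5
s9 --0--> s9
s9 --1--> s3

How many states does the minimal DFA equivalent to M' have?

First remove the unreachable states {s2,s6}; 8 states remain.
Initial partition by acceptance: {s4,s5,s7,s8} | {s0,s1,s3,s9}.
Refine {s0,s1,s3,s9} on symbol 1: members go to different blocks, giving {s0,s3,s9} and {s1}.
On input 0, block {s4,s5,s7,s8} splits into {s4,s7} and {s5,s8}.
Stable partition: {s4,s7} | {s0,s3,s9} | {s1} | {s5,s8} — 4 equivalence classes.

4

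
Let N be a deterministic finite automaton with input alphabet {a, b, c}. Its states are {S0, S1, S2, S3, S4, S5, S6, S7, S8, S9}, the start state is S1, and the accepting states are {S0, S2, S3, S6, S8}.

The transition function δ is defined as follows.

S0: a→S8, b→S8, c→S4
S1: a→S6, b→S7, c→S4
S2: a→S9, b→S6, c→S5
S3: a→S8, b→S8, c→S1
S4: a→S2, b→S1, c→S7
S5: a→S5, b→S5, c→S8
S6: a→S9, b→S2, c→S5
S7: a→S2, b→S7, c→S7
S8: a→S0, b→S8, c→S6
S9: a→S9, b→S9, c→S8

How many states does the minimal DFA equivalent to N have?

5

States {S3} cannot be reached from the start state, so discard them.
Start with accepting vs non-accepting: {S0,S2,S6,S8} | {S1,S4,S5,S7,S9}.
Split {S0,S2,S6,S8} by δ(·,a) → {S0,S8} and {S2,S6}.
Refine {S0,S8} on symbol c: members go to different blocks, giving {S0} and {S8}.
Split {S1,S4,S5,S7,S9} by δ(·,a) → {S1,S4,S7} and {S5,S9}.
No further refinement is possible. Final partition (5 blocks): {S0} | {S1,S4,S7} | {S2,S6} | {S8} | {S5,S9}.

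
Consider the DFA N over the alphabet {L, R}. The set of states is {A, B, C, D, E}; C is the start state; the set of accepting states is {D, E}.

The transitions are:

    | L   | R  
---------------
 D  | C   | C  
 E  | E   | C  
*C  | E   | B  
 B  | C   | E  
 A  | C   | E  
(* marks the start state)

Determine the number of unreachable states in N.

2

BFS from C reaches {B, C, E}; the 2 state(s) A, D are never visited.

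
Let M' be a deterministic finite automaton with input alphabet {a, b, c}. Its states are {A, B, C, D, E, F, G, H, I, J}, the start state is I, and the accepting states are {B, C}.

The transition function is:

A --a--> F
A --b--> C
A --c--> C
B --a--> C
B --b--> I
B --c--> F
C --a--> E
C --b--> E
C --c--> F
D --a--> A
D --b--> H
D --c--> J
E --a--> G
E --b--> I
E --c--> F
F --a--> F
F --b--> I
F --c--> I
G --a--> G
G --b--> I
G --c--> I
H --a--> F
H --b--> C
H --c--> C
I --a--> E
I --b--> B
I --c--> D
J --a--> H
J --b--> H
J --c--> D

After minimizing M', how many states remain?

7

P0 = {B,C} | {A,D,E,F,G,H,I,J}.
Refine {B,C} on symbol a: members go to different blocks, giving {B} and {C}.
Split {A,D,E,F,G,H,I,J} by δ(·,b) → {D,E,F,G,J} and {A,H} and {I}.
On input a, block {D,E,F,G,J} splits into {E,F,G} and {D,J}.
Refine {E,F,G} on symbol c: members go to different blocks, giving {F,G} and {E}.
Stable partition: {B} | {F,G} | {C} | {A,H} | {I} | {D,J} | {E} — 7 equivalence classes.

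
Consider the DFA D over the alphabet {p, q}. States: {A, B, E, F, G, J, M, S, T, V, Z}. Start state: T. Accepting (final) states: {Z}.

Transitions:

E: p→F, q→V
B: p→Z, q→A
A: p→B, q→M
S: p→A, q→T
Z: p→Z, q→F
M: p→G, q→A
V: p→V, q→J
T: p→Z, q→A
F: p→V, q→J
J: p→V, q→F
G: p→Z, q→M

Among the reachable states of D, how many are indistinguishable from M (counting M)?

2

First remove the unreachable states {E,S}; 9 states remain.
Start with accepting vs non-accepting: {Z} | {A,B,F,G,J,M,T,V}.
On input p, block {A,B,F,G,J,M,T,V} splits into {A,F,J,M,V} and {B,G,T}.
Refine {A,F,J,M,V} on symbol p: members go to different blocks, giving {F,J,V} and {A,M}.
Stable partition: {Z} | {F,J,V} | {B,G,T} | {A,M} — 4 equivalence classes.
State M belongs to the block {A,M}, which has 2 states.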